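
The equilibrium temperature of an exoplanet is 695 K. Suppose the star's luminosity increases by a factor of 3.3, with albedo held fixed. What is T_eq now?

T_eq ∝ L^(1/4) · d^(−1/2).
T′ = 695 × 3.3^(1/4) = 937 K.

T_eq ≈ 937 K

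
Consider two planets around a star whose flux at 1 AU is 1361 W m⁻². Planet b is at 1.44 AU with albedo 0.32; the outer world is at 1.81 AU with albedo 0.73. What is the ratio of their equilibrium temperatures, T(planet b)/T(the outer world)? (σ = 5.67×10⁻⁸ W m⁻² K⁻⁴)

T_eq = [S₀(1−A)/(4σd²)]^(1/4), so T ∝ (1−A)^(1/4) / √d.
T₁ = [1361×0.68/(4×5.67×10⁻⁸×1.44²)]^(1/4) = 210.62 K.
T₂ = [1361×0.27/(4×5.67×10⁻⁸×1.81²)]^(1/4) = 149.13 K.

T₁/T₂ ≈ 1.412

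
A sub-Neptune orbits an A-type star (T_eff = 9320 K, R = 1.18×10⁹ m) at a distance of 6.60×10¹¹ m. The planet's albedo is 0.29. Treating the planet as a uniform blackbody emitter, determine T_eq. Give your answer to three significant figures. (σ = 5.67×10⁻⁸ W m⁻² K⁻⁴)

T_eq ≈ 256 K

L = 4πR_⋆²σT_⋆⁴ = 4π(1.18×10⁹)² × 5.67×10⁻⁸ × (9320)⁴ = 7.49×10²⁷ W.
S = L/(4πd²) = 1370 W m⁻².
Energy balance: absorbed = emitted ⇒ πR²·S(1−A) = 4πR²·σT_eq⁴, so T_eq⁴ = S(1−A)/(4σ).
T_eq = [1370 × 0.71 / (4 × 5.67×10⁻⁸)]^(1/4) = (4.28×10⁹)^(1/4) = 256 K.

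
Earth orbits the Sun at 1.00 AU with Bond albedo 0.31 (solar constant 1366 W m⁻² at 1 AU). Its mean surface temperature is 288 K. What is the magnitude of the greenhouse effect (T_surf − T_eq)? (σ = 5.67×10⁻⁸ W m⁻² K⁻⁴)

S = 1366/1.00² = 1366 W m⁻².
T_eq = [S(1−A)/(4σ)]^(1/4) = [1366×0.69/(4×5.67×10⁻⁸)]^(1/4) = 253.9 K.
ΔT = T_surf − T_eq = 288 − 253.9.

ΔT ≈ 34.1 K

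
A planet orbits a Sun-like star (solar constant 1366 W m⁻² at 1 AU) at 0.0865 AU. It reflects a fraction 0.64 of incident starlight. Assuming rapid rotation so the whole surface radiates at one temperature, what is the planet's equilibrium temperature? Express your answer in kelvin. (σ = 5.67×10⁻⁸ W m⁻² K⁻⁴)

Flux at 0.0865 AU: S = 1366/0.0865² = 1.83×10⁵ W m⁻².
Energy balance: absorbed = emitted ⇒ πR²·S(1−A) = 4πR²·σT_eq⁴, so T_eq⁴ = S(1−A)/(4σ).
T_eq = [1.83×10⁵ × 0.36 / (4 × 5.67×10⁻⁸)]^(1/4) = (2.90×10¹¹)^(1/4) = 734 K.

T_eq ≈ 734 K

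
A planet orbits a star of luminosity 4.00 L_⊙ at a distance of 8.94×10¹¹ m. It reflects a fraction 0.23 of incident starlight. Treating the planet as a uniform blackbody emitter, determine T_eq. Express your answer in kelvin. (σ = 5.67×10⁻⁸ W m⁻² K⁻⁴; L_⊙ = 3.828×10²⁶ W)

L = 4.00 × 3.828×10²⁶ = 1.53×10²⁷ W.
Flux: S = L/(4πd²) = 1.53×10²⁷/(4π×(8.94×10¹¹)²) = 152 W m⁻².
Energy balance: absorbed = emitted ⇒ πR²·S(1−A) = 4πR²·σT_eq⁴, so T_eq⁴ = S(1−A)/(4σ).
T_eq = [152 × 0.77 / (4 × 5.67×10⁻⁸)]^(1/4) = (5.18×10⁸)^(1/4) = 151 K.

T_eq ≈ 151 K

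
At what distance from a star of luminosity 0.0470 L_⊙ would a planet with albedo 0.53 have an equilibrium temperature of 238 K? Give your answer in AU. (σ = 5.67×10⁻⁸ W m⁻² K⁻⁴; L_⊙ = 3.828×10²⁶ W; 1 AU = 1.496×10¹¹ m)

d ≈ 0.203 AU

L = 0.0470 × 3.828×10²⁶ = 1.80×10²⁵ W.
From T_eq⁴ = L(1−A)/(16πσd²): d = √[L(1−A)/(16πσT_eq⁴)].
d = √[1.80×10²⁵ × 0.47 / (16π × 5.67×10⁻⁸ × (238)⁴)] = 3.04×10¹⁰ m = 0.203 AU.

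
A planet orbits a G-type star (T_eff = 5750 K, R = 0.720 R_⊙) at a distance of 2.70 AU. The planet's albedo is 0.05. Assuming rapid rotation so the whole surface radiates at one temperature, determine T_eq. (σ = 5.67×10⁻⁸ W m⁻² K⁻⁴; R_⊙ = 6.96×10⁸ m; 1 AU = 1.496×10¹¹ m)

T_eq ≈ 141 K

R_⋆ = 0.720 × 6.96×10⁸ = 5.01×10⁸ m.
d = 2.70 AU = 4.04×10¹¹ m.
L = 4πR_⋆²σT_⋆⁴ = 4π(5.01×10⁸)² × 5.67×10⁻⁸ × (5750)⁴ = 1.96×10²⁶ W.
S = L/(4πd²) = 95.4 W m⁻².
Energy balance: absorbed = emitted ⇒ πR²·S(1−A) = 4πR²·σT_eq⁴, so T_eq⁴ = S(1−A)/(4σ).
T_eq = [95.4 × 0.95 / (4 × 5.67×10⁻⁸)]^(1/4) = (4.00×10⁸)^(1/4) = 141 K.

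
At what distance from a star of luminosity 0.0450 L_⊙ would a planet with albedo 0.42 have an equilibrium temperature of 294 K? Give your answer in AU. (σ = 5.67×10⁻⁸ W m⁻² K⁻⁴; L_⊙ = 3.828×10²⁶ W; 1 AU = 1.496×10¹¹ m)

d ≈ 0.145 AU

L = 0.0450 × 3.828×10²⁶ = 1.72×10²⁵ W.
From T_eq⁴ = L(1−A)/(16πσd²): d = √[L(1−A)/(16πσT_eq⁴)].
d = √[1.72×10²⁵ × 0.58 / (16π × 5.67×10⁻⁸ × (294)⁴)] = 2.17×10¹⁰ m = 0.145 AU.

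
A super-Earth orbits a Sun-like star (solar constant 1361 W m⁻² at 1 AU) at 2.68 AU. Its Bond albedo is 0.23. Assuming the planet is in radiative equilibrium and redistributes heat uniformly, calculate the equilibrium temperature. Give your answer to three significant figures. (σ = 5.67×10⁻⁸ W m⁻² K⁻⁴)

T_eq ≈ 159 K

Flux at 2.68 AU: S = 1361/2.68² = 189 W m⁻².
Energy balance: absorbed = emitted ⇒ πR²·S(1−A) = 4πR²·σT_eq⁴, so T_eq⁴ = S(1−A)/(4σ).
T_eq = [189 × 0.77 / (4 × 5.67×10⁻⁸)]^(1/4) = (6.43×10⁸)^(1/4) = 159 K.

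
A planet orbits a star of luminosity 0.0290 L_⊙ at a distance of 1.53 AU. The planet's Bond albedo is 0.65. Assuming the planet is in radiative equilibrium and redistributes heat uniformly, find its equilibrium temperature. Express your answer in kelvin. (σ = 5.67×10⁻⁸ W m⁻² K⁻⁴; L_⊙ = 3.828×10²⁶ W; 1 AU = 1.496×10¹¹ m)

d = 1.53 AU = 2.29×10¹¹ m.
L = 0.0290 × 3.828×10²⁶ = 1.11×10²⁵ W.
Flux: S = L/(4πd²) = 1.11×10²⁵/(4π×(2.29×10¹¹)²) = 16.9 W m⁻².
Energy balance: absorbed = emitted ⇒ πR²·S(1−A) = 4πR²·σT_eq⁴, so T_eq⁴ = S(1−A)/(4σ).
T_eq = [16.9 × 0.35 / (4 × 5.67×10⁻⁸)]^(1/4) = (2.60×10⁷)^(1/4) = 71.4 K.

T_eq ≈ 71.4 K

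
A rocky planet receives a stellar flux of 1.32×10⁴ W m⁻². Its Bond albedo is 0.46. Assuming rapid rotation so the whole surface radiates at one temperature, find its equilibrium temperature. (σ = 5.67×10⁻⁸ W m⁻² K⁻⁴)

Energy balance: absorbed = emitted ⇒ πR²·S(1−A) = 4πR²·σT_eq⁴, so T_eq⁴ = S(1−A)/(4σ).
T_eq = [1.32×10⁴ × 0.54 / (4 × 5.67×10⁻⁸)]^(1/4) = (3.14×10¹⁰)^(1/4) = 421 K.

T_eq ≈ 421 K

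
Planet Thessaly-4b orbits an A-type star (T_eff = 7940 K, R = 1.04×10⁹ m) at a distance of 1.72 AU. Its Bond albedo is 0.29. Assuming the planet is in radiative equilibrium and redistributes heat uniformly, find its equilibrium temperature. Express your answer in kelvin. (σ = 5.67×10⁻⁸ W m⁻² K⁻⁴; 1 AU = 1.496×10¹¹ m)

T_eq ≈ 328 K

d = 1.72 AU = 2.57×10¹¹ m.
L = 4πR_⋆²σT_⋆⁴ = 4π(1.04×10⁹)² × 5.67×10⁻⁸ × (7940)⁴ = 3.06×10²⁷ W.
S = L/(4πd²) = 3680 W m⁻².
Energy balance: absorbed = emitted ⇒ πR²·S(1−A) = 4πR²·σT_eq⁴, so T_eq⁴ = S(1−A)/(4σ).
T_eq = [3680 × 0.71 / (4 × 5.67×10⁻⁸)]^(1/4) = (1.15×10¹⁰)^(1/4) = 328 K.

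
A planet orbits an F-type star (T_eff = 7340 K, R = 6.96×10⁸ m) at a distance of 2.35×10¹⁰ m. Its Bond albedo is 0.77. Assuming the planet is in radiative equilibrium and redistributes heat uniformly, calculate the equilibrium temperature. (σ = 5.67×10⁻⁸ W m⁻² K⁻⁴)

L = 4πR_⋆²σT_⋆⁴ = 4π(6.96×10⁸)² × 5.67×10⁻⁸ × (7340)⁴ = 1.00×10²⁷ W.
S = L/(4πd²) = 1.44×10⁵ W m⁻².
Energy balance: absorbed = emitted ⇒ πR²·S(1−A) = 4πR²·σT_eq⁴, so T_eq⁴ = S(1−A)/(4σ).
T_eq = [1.44×10⁵ × 0.23 / (4 × 5.67×10⁻⁸)]^(1/4) = (1.46×10¹¹)^(1/4) = 619 K.

T_eq ≈ 619 K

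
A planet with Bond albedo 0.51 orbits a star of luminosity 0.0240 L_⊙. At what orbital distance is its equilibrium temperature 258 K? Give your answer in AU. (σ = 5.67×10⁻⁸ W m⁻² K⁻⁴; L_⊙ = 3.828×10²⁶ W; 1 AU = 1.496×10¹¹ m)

d ≈ 0.126 AU

L = 0.0240 × 3.828×10²⁶ = 9.19×10²⁴ W.
From T_eq⁴ = L(1−A)/(16πσd²): d = √[L(1−A)/(16πσT_eq⁴)].
d = √[9.19×10²⁴ × 0.49 / (16π × 5.67×10⁻⁸ × (258)⁴)] = 1.89×10¹⁰ m = 0.126 AU.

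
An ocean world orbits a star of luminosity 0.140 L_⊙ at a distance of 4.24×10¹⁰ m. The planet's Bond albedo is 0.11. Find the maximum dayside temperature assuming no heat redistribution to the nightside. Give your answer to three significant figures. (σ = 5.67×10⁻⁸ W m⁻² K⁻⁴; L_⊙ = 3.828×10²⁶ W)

L = 0.140 × 3.828×10²⁶ = 5.36×10²⁵ W.
Flux: S = L/(4πd²) = 5.36×10²⁵/(4π×(4.24×10¹⁰)²) = 2370 W m⁻².
With no redistribution each surface element balances locally: S(1−A) = σT⁴.
T = [2370 × 0.89 / 5.67×10⁻⁸]^(1/4) = (3.72×10¹⁰)^(1/4) = 439 K.

T_ss ≈ 439 K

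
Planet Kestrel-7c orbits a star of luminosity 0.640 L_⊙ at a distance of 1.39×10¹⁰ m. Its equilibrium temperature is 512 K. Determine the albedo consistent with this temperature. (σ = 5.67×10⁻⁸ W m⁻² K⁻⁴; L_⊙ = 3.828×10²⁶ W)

A ≈ 0.85

L = 0.640 × 3.828×10²⁶ = 2.45×10²⁶ W.
Flux: S = L/(4πd²) = 2.45×10²⁶/(4π×(1.39×10¹⁰)²) = 1.01×10⁵ W m⁻².
From T_eq⁴ = S(1−A)/(4σ): 1−A = 4σT_eq⁴/S.
1−A = 4 × 5.67×10⁻⁸ × (512)⁴ / 1.01×10⁵ = 0.154.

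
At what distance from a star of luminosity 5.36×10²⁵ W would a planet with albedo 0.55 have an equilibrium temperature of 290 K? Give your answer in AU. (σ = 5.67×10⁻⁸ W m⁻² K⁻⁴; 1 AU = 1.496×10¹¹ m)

d ≈ 0.231 AU

From T_eq⁴ = L(1−A)/(16πσd²): d = √[L(1−A)/(16πσT_eq⁴)].
d = √[5.36×10²⁵ × 0.45 / (16π × 5.67×10⁻⁸ × (290)⁴)] = 3.46×10¹⁰ m = 0.231 AU.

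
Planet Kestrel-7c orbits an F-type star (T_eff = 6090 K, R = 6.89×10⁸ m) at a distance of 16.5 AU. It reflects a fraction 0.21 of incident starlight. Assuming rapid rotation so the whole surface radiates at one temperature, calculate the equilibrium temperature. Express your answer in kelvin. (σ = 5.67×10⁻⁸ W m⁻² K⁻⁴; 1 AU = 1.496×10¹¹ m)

T_eq ≈ 67.8 K

d = 16.5 AU = 2.47×10¹² m.
L = 4πR_⋆²σT_⋆⁴ = 4π(6.89×10⁸)² × 5.67×10⁻⁸ × (6090)⁴ = 4.65×10²⁶ W.
S = L/(4πd²) = 6.08 W m⁻².
Energy balance: absorbed = emitted ⇒ πR²·S(1−A) = 4πR²·σT_eq⁴, so T_eq⁴ = S(1−A)/(4σ).
T_eq = [6.08 × 0.79 / (4 × 5.67×10⁻⁸)]^(1/4) = (2.12×10⁷)^(1/4) = 67.8 K.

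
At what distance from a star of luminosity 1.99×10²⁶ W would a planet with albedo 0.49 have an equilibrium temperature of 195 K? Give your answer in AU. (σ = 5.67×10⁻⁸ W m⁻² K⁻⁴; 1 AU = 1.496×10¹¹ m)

d ≈ 1.05 AU

From T_eq⁴ = L(1−A)/(16πσd²): d = √[L(1−A)/(16πσT_eq⁴)].
d = √[1.99×10²⁶ × 0.51 / (16π × 5.67×10⁻⁸ × (195)⁴)] = 1.57×10¹¹ m = 1.05 AU.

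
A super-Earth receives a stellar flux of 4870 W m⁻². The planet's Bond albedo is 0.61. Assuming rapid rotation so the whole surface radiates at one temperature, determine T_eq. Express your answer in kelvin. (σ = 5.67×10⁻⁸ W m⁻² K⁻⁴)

Energy balance: absorbed = emitted ⇒ πR²·S(1−A) = 4πR²·σT_eq⁴, so T_eq⁴ = S(1−A)/(4σ).
T_eq = [4870 × 0.39 / (4 × 5.67×10⁻⁸)]^(1/4) = (8.37×10⁹)^(1/4) = 303 K.

T_eq ≈ 303 K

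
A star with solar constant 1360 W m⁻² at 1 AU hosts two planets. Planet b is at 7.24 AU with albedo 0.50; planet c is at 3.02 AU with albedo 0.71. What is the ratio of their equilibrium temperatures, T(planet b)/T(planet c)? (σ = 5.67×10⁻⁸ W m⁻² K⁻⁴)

T_eq = [S₀(1−A)/(4σd²)]^(1/4), so T ∝ (1−A)^(1/4) / √d.
T₁ = [1360×0.50/(4×5.67×10⁻⁸×7.24²)]^(1/4) = 86.97 K.
T₂ = [1360×0.29/(4×5.67×10⁻⁸×3.02²)]^(1/4) = 117.51 K.

T₁/T₂ ≈ 0.740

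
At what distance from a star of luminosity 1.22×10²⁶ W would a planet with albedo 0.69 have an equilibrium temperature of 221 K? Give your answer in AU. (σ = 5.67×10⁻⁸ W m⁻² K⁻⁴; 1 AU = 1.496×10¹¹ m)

From T_eq⁴ = L(1−A)/(16πσd²): d = √[L(1−A)/(16πσT_eq⁴)].
d = √[1.22×10²⁶ × 0.31 / (16π × 5.67×10⁻⁸ × (221)⁴)] = 7.46×10¹⁰ m = 0.499 AU.

d ≈ 0.499 AU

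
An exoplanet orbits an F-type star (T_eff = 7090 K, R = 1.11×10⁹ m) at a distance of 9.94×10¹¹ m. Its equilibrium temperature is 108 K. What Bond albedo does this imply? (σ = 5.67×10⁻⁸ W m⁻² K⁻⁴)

L = 4πR_⋆²σT_⋆⁴ = 4π(1.11×10⁹)² × 5.67×10⁻⁸ × (7090)⁴ = 2.22×10²⁷ W.
S = L/(4πd²) = 179 W m⁻².
From T_eq⁴ = S(1−A)/(4σ): 1−A = 4σT_eq⁴/S.
1−A = 4 × 5.67×10⁻⁸ × (108)⁴ / 179 = 0.173.

A ≈ 0.83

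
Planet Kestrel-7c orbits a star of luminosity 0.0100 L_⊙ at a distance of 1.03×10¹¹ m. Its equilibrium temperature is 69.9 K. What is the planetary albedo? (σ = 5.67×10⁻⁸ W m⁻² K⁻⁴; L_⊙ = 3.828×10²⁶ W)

L = 0.0100 × 3.828×10²⁶ = 3.83×10²⁴ W.
Flux: S = L/(4πd²) = 3.83×10²⁴/(4π×(1.03×10¹¹)²) = 28.7 W m⁻².
From T_eq⁴ = S(1−A)/(4σ): 1−A = 4σT_eq⁴/S.
1−A = 4 × 5.67×10⁻⁸ × (69.9)⁴ / 28.7 = 0.189.

A ≈ 0.81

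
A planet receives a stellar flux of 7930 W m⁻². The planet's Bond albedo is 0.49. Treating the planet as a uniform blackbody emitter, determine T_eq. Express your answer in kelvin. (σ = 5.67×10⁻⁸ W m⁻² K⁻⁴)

Energy balance: absorbed = emitted ⇒ πR²·S(1−A) = 4πR²·σT_eq⁴, so T_eq⁴ = S(1−A)/(4σ).
T_eq = [7930 × 0.51 / (4 × 5.67×10⁻⁸)]^(1/4) = (1.78×10¹⁰)^(1/4) = 365 K.

T_eq ≈ 365 K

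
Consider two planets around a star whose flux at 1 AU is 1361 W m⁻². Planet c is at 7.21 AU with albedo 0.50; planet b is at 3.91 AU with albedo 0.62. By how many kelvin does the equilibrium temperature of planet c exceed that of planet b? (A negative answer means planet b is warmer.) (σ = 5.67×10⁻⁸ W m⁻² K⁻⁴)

ΔT ≈ -23.4 K

T_eq = [S₀(1−A)/(4σd²)]^(1/4), so T ∝ (1−A)^(1/4) / √d.
T₁ = [1361×0.50/(4×5.67×10⁻⁸×7.21²)]^(1/4) = 87.16 K.
T₂ = [1361×0.38/(4×5.67×10⁻⁸×3.91²)]^(1/4) = 110.51 K.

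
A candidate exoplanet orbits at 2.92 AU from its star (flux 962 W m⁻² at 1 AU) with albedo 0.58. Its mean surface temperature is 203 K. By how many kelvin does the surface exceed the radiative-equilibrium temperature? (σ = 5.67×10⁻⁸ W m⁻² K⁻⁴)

ΔT ≈ 82.8 K

S = 962/2.92² = 112.8 W m⁻².
T_eq = [S(1−A)/(4σ)]^(1/4) = [112.8×0.42/(4×5.67×10⁻⁸)]^(1/4) = 120.2 K.
ΔT = T_surf − T_eq = 203 − 120.2.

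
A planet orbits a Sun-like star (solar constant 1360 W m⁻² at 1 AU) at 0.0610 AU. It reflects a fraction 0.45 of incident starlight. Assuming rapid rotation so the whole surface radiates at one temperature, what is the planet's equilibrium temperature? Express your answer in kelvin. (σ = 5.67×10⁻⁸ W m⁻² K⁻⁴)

T_eq ≈ 970 K

Flux at 0.0610 AU: S = 1360/0.0610² = 3.65×10⁵ W m⁻².
Energy balance: absorbed = emitted ⇒ πR²·S(1−A) = 4πR²·σT_eq⁴, so T_eq⁴ = S(1−A)/(4σ).
T_eq = [3.65×10⁵ × 0.55 / (4 × 5.67×10⁻⁸)]^(1/4) = (8.86×10¹¹)^(1/4) = 970 K.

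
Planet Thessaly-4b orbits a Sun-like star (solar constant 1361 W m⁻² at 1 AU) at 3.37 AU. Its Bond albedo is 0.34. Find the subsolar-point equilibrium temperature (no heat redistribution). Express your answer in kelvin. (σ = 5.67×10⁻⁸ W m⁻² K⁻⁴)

Flux at 3.37 AU: S = 1361/3.37² = 120 W m⁻².
At the subsolar point the surface absorbs S(1−A) and emits σT⁴ per unit area — no factor of 4, since only the local patch is in balance.
T = [120 × 0.66 / 5.67×10⁻⁸]^(1/4) = (1.39×10⁹)^(1/4) = 193 K.

T_ss ≈ 193 K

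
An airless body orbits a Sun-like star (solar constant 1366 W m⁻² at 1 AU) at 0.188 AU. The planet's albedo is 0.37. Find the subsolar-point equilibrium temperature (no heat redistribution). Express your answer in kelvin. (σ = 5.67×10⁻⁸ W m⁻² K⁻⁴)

T_ss ≈ 810 K

Flux at 0.188 AU: S = 1366/0.188² = 3.86×10⁴ W m⁻².
At the subsolar point the surface absorbs S(1−A) and emits σT⁴ per unit area — no factor of 4, since only the local patch is in balance.
T = [3.86×10⁴ × 0.63 / 5.67×10⁻⁸]^(1/4) = (4.29×10¹¹)^(1/4) = 810 K.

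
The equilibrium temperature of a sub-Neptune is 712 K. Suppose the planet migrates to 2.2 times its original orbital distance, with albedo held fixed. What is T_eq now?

T_eq ≈ 480 K

T_eq ∝ L^(1/4) · d^(−1/2).
T′ = 712 / 2.2^(1/2) = 480 K.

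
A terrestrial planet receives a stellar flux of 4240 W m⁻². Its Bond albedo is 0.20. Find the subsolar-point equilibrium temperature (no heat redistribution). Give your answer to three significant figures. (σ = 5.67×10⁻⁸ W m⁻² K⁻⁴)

At the subsolar point the surface absorbs S(1−A) and emits σT⁴ per unit area — no factor of 4, since only the local patch is in balance.
T = [4240 × 0.80 / 5.67×10⁻⁸]^(1/4) = (5.98×10¹⁰)^(1/4) = 495 K.

T_ss ≈ 495 K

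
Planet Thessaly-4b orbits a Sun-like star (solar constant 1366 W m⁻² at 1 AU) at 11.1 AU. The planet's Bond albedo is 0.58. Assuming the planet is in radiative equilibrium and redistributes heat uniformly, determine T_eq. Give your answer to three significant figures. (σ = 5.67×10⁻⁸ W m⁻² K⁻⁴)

Flux at 11.1 AU: S = 1366/11.1² = 11.1 W m⁻².
Energy balance: absorbed = emitted ⇒ πR²·S(1−A) = 4πR²·σT_eq⁴, so T_eq⁴ = S(1−A)/(4σ).
T_eq = [11.1 × 0.42 / (4 × 5.67×10⁻⁸)]^(1/4) = (2.05×10⁷)^(1/4) = 67.3 K.

T_eq ≈ 67.3 K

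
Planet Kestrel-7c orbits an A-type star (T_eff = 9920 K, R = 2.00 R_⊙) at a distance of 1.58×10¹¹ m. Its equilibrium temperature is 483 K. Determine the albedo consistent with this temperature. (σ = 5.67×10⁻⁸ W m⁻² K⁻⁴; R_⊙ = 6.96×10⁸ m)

R_⋆ = 2.00 × 6.96×10⁸ = 1.39×10⁹ m.
L = 4πR_⋆²σT_⋆⁴ = 4π(1.39×10⁹)² × 5.67×10⁻⁸ × (9920)⁴ = 1.34×10²⁸ W.
S = L/(4πd²) = 4.26×10⁴ W m⁻².
From T_eq⁴ = S(1−A)/(4σ): 1−A = 4σT_eq⁴/S.
1−A = 4 × 5.67×10⁻⁸ × (483)⁴ / 4.26×10⁴ = 0.290.

A ≈ 0.71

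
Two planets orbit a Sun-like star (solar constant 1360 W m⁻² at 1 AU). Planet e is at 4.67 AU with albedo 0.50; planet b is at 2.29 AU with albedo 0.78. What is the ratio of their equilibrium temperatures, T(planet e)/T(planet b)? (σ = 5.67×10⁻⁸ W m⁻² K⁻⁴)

T_eq = [S₀(1−A)/(4σd²)]^(1/4), so T ∝ (1−A)^(1/4) / √d.
T₁ = [1360×0.50/(4×5.67×10⁻⁸×4.67²)]^(1/4) = 108.28 K.
T₂ = [1360×0.22/(4×5.67×10⁻⁸×2.29²)]^(1/4) = 125.94 K.

T₁/T₂ ≈ 0.860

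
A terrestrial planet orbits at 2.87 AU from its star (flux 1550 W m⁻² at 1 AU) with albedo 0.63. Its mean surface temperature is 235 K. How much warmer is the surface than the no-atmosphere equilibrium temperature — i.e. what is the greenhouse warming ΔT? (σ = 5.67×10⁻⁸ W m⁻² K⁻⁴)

ΔT ≈ 102.6 K

S = 1550/2.87² = 188.2 W m⁻².
T_eq = [S(1−A)/(4σ)]^(1/4) = [188.2×0.37/(4×5.67×10⁻⁸)]^(1/4) = 132.4 K.
ΔT = T_surf − T_eq = 235 − 132.4.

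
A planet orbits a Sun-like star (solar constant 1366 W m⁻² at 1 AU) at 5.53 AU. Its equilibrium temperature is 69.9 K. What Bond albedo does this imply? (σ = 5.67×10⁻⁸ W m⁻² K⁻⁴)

Flux at 5.53 AU: S = 1366/5.53² = 44.7 W m⁻².
From T_eq⁴ = S(1−A)/(4σ): 1−A = 4σT_eq⁴/S.
1−A = 4 × 5.67×10⁻⁸ × (69.9)⁴ / 44.7 = 0.121.

A ≈ 0.88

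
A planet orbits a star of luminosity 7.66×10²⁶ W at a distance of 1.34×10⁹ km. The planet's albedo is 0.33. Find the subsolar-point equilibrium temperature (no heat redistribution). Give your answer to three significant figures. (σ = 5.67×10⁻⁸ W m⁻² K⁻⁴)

T_ss ≈ 142 K

d = 1.34×10⁹ km = 1.34×10¹² m.
Flux: S = L/(4πd²) = 7.66×10²⁶/(4π×(1.34×10¹²)²) = 33.9 W m⁻².
At the subsolar point the surface absorbs S(1−A) and emits σT⁴ per unit area — no factor of 4, since only the local patch is in balance.
T = [33.9 × 0.67 / 5.67×10⁻⁸]^(1/4) = (4.01×10⁸)^(1/4) = 142 K.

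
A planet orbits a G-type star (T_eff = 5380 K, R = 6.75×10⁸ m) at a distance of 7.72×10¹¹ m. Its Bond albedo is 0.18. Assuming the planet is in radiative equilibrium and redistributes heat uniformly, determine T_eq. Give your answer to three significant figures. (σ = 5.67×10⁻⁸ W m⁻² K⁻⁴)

T_eq ≈ 107 K

L = 4πR_⋆²σT_⋆⁴ = 4π(6.75×10⁸)² × 5.67×10⁻⁸ × (5380)⁴ = 2.72×10²⁶ W.
S = L/(4πd²) = 36.3 W m⁻².
Energy balance: absorbed = emitted ⇒ πR²·S(1−A) = 4πR²·σT_eq⁴, so T_eq⁴ = S(1−A)/(4σ).
T_eq = [36.3 × 0.82 / (4 × 5.67×10⁻⁸)]^(1/4) = (1.31×10⁸)^(1/4) = 107 K.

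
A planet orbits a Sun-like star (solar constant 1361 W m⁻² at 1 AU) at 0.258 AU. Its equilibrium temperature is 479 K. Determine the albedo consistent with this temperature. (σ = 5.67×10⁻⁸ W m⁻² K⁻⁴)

A ≈ 0.42

Flux at 0.258 AU: S = 1361/0.258² = 2.04×10⁴ W m⁻².
From T_eq⁴ = S(1−A)/(4σ): 1−A = 4σT_eq⁴/S.
1−A = 4 × 5.67×10⁻⁸ × (479)⁴ / 2.04×10⁴ = 0.584.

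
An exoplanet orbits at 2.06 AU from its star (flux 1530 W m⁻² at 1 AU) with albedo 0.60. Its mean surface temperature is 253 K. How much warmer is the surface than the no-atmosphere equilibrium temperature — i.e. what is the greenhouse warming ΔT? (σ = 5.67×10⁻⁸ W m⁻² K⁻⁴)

ΔT ≈ 94.2 K

S = 1530/2.06² = 360.5 W m⁻².
T_eq = [S(1−A)/(4σ)]^(1/4) = [360.5×0.40/(4×5.67×10⁻⁸)]^(1/4) = 158.8 K.
ΔT = T_surf − T_eq = 253 − 158.8.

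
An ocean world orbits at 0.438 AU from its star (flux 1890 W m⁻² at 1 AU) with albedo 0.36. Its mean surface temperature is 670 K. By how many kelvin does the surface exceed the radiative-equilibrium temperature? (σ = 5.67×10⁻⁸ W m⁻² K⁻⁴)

S = 1890/0.438² = 9852 W m⁻².
T_eq = [S(1−A)/(4σ)]^(1/4) = [9852×0.64/(4×5.67×10⁻⁸)]^(1/4) = 408.3 K.
ΔT = T_surf − T_eq = 670 − 408.3.

ΔT ≈ 261.7 K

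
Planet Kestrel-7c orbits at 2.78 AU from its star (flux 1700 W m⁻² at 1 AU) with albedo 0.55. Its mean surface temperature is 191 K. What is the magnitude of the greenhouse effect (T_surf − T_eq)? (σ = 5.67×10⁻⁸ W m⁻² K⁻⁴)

ΔT ≈ 46.5 K

S = 1700/2.78² = 220.0 W m⁻².
T_eq = [S(1−A)/(4σ)]^(1/4) = [220.0×0.45/(4×5.67×10⁻⁸)]^(1/4) = 144.5 K.
ΔT = T_surf − T_eq = 191 − 144.5.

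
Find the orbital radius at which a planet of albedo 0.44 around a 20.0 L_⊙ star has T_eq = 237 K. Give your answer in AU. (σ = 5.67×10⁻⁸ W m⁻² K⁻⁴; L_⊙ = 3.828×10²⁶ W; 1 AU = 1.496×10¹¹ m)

d ≈ 4.62 AU

L = 20.0 × 3.828×10²⁶ = 7.66×10²⁷ W.
From T_eq⁴ = L(1−A)/(16πσd²): d = √[L(1−A)/(16πσT_eq⁴)].
d = √[7.66×10²⁷ × 0.56 / (16π × 5.67×10⁻⁸ × (237)⁴)] = 6.91×10¹¹ m = 4.62 AU.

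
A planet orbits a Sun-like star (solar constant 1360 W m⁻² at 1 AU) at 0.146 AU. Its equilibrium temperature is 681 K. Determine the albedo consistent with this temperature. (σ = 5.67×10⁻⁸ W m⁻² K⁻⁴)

Flux at 0.146 AU: S = 1360/0.146² = 6.38×10⁴ W m⁻².
From T_eq⁴ = S(1−A)/(4σ): 1−A = 4σT_eq⁴/S.
1−A = 4 × 5.67×10⁻⁸ × (681)⁴ / 6.38×10⁴ = 0.765.

A ≈ 0.24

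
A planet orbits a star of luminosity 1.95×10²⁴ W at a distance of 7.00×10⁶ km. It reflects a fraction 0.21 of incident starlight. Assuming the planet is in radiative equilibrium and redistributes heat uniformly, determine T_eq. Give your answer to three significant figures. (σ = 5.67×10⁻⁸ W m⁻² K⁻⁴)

T_eq ≈ 324 K

d = 7.00×10⁶ km = 7.00×10⁹ m.
Flux: S = L/(4πd²) = 1.95×10²⁴/(4π×(7.00×10⁹)²) = 3170 W m⁻².
Energy balance: absorbed = emitted ⇒ πR²·S(1−A) = 4πR²·σT_eq⁴, so T_eq⁴ = S(1−A)/(4σ).
T_eq = [3170 × 0.79 / (4 × 5.67×10⁻⁸)]^(1/4) = (1.10×10¹⁰)^(1/4) = 324 K.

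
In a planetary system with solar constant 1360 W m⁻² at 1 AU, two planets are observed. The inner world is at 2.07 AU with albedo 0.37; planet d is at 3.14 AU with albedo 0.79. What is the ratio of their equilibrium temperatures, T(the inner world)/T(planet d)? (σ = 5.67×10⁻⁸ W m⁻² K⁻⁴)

T₁/T₂ ≈ 1.621

T_eq = [S₀(1−A)/(4σd²)]^(1/4), so T ∝ (1−A)^(1/4) / √d.
T₁ = [1360×0.63/(4×5.67×10⁻⁸×2.07²)]^(1/4) = 172.32 K.
T₂ = [1360×0.21/(4×5.67×10⁻⁸×3.14²)]^(1/4) = 106.31 K.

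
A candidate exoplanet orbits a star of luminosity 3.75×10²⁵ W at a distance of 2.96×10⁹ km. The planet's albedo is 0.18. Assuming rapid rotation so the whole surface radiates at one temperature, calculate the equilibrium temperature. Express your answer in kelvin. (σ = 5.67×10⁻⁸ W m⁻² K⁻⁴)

d = 2.96×10⁹ km = 2.96×10¹² m.
Flux: S = L/(4πd²) = 3.75×10²⁵/(4π×(2.96×10¹²)²) = 0.341 W m⁻².
Energy balance: absorbed = emitted ⇒ πR²·S(1−A) = 4πR²·σT_eq⁴, so T_eq⁴ = S(1−A)/(4σ).
T_eq = [0.341 × 0.82 / (4 × 5.67×10⁻⁸)]^(1/4) = (1.23×10⁶)^(1/4) = 33.3 K.

T_eq ≈ 33.3 K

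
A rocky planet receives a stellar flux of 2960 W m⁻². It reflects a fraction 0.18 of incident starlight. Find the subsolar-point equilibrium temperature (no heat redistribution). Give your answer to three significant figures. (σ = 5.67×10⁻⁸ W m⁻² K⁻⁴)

T_ss ≈ 455 K

At the subsolar point the surface absorbs S(1−A) and emits σT⁴ per unit area — no factor of 4, since only the local patch is in balance.
T = [2960 × 0.82 / 5.67×10⁻⁸]^(1/4) = (4.28×10¹⁰)^(1/4) = 455 K.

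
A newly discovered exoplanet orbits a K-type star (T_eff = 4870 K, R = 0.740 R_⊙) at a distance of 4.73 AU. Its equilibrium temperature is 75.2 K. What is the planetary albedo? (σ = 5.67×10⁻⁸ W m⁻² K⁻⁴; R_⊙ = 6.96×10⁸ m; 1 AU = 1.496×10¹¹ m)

R_⋆ = 0.740 × 6.96×10⁸ = 5.15×10⁸ m.
d = 4.73 AU = 7.08×10¹¹ m.
L = 4πR_⋆²σT_⋆⁴ = 4π(5.15×10⁸)² × 5.67×10⁻⁸ × (4870)⁴ = 1.06×10²⁶ W.
S = L/(4πd²) = 16.9 W m⁻².
From T_eq⁴ = S(1−A)/(4σ): 1−A = 4σT_eq⁴/S.
1−A = 4 × 5.67×10⁻⁸ × (75.2)⁴ / 16.9 = 0.429.

A ≈ 0.57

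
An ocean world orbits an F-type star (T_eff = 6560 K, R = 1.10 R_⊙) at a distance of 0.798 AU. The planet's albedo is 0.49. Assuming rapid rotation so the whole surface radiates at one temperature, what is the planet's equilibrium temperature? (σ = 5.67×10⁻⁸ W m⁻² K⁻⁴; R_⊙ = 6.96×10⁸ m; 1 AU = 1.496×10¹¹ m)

T_eq ≈ 314 K

R_⋆ = 1.10 × 6.96×10⁸ = 7.66×10⁸ m.
d = 0.798 AU = 1.19×10¹¹ m.
L = 4πR_⋆²σT_⋆⁴ = 4π(7.66×10⁸)² × 5.67×10⁻⁸ × (6560)⁴ = 7.73×10²⁶ W.
S = L/(4πd²) = 4320 W m⁻².
Energy balance: absorbed = emitted ⇒ πR²·S(1−A) = 4πR²·σT_eq⁴, so T_eq⁴ = S(1−A)/(4σ).
T_eq = [4320 × 0.51 / (4 × 5.67×10⁻⁸)]^(1/4) = (9.71×10⁹)^(1/4) = 314 K.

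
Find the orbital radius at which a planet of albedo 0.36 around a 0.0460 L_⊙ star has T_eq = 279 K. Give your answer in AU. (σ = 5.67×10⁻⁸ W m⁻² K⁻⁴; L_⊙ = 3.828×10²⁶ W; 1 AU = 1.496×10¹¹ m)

d ≈ 0.171 AU

L = 0.0460 × 3.828×10²⁶ = 1.76×10²⁵ W.
From T_eq⁴ = L(1−A)/(16πσd²): d = √[L(1−A)/(16πσT_eq⁴)].
d = √[1.76×10²⁵ × 0.64 / (16π × 5.67×10⁻⁸ × (279)⁴)] = 2.55×10¹⁰ m = 0.171 AU.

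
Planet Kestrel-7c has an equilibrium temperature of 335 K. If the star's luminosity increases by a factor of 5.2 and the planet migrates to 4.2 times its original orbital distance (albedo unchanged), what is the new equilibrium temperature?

T_eq ∝ L^(1/4) · d^(−1/2).
T′ = 335 × 5.2^(1/4) / 4.2^(1/2) = 247 K.

T_eq ≈ 247 K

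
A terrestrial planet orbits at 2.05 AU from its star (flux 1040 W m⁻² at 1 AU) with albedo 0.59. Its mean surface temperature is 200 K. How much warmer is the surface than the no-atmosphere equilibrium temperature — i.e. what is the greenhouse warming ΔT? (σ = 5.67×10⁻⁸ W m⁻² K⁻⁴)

ΔT ≈ 54.6 K

S = 1040/2.05² = 247.5 W m⁻².
T_eq = [S(1−A)/(4σ)]^(1/4) = [247.5×0.41/(4×5.67×10⁻⁸)]^(1/4) = 145.4 K.
ΔT = T_surf − T_eq = 200 − 145.4.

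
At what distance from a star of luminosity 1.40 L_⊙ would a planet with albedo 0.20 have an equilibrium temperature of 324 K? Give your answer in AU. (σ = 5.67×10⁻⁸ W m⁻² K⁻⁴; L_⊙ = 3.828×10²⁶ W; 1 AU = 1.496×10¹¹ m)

d ≈ 0.781 AU

L = 1.40 × 3.828×10²⁶ = 5.36×10²⁶ W.
From T_eq⁴ = L(1−A)/(16πσd²): d = √[L(1−A)/(16πσT_eq⁴)].
d = √[5.36×10²⁶ × 0.80 / (16π × 5.67×10⁻⁸ × (324)⁴)] = 1.17×10¹¹ m = 0.781 AU.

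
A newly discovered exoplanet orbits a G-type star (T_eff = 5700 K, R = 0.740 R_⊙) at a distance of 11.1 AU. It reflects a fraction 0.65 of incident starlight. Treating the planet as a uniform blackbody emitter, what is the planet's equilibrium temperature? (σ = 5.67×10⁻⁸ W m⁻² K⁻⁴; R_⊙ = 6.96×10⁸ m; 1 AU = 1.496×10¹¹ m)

R_⋆ = 0.740 × 6.96×10⁸ = 5.15×10⁸ m.
d = 11.1 AU = 1.66×10¹² m.
L = 4πR_⋆²σT_⋆⁴ = 4π(5.15×10⁸)² × 5.67×10⁻⁸ × (5700)⁴ = 2.00×10²⁶ W.
S = L/(4πd²) = 5.76 W m⁻².
Energy balance: absorbed = emitted ⇒ πR²·S(1−A) = 4πR²·σT_eq⁴, so T_eq⁴ = S(1−A)/(4σ).
T_eq = [5.76 × 0.35 / (4 × 5.67×10⁻⁸)]^(1/4) = (8.89×10⁶)^(1/4) = 54.6 K.

T_eq ≈ 54.6 K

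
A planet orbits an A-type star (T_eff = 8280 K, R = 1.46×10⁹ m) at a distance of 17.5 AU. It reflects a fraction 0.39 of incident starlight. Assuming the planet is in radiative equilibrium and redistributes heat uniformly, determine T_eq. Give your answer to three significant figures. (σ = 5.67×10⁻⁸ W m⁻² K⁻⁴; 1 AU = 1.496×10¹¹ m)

T_eq ≈ 122 K

d = 17.5 AU = 2.62×10¹² m.
L = 4πR_⋆²σT_⋆⁴ = 4π(1.46×10⁹)² × 5.67×10⁻⁸ × (8280)⁴ = 7.14×10²⁷ W.
S = L/(4πd²) = 82.9 W m⁻².
Energy balance: absorbed = emitted ⇒ πR²·S(1−A) = 4πR²·σT_eq⁴, so T_eq⁴ = S(1−A)/(4σ).
T_eq = [82.9 × 0.61 / (4 × 5.67×10⁻⁸)]^(1/4) = (2.23×10⁸)^(1/4) = 122 K.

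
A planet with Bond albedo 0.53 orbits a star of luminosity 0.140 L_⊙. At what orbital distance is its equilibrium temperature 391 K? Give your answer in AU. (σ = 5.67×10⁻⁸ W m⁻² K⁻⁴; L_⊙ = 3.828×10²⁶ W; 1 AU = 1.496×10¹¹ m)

d ≈ 0.130 AU

L = 0.140 × 3.828×10²⁶ = 5.36×10²⁵ W.
From T_eq⁴ = L(1−A)/(16πσd²): d = √[L(1−A)/(16πσT_eq⁴)].
d = √[5.36×10²⁵ × 0.47 / (16π × 5.67×10⁻⁸ × (391)⁴)] = 1.94×10¹⁰ m = 0.130 AU.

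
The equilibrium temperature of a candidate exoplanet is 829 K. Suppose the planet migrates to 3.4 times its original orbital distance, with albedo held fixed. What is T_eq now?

T_eq ≈ 450 K

T_eq ∝ L^(1/4) · d^(−1/2).
T′ = 829 / 3.4^(1/2) = 450 K.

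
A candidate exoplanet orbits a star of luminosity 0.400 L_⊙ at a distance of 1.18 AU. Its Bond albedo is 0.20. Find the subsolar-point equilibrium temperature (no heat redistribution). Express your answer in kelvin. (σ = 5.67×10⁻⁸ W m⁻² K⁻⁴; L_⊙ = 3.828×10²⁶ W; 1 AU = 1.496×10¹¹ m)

T_ss ≈ 273 K

d = 1.18 AU = 1.77×10¹¹ m.
L = 0.400 × 3.828×10²⁶ = 1.53×10²⁶ W.
Flux: S = L/(4πd²) = 1.53×10²⁶/(4π×(1.77×10¹¹)²) = 391 W m⁻².
At the subsolar point the surface absorbs S(1−A) and emits σT⁴ per unit area — no factor of 4, since only the local patch is in balance.
T = [391 × 0.80 / 5.67×10⁻⁸]^(1/4) = (5.52×10⁹)^(1/4) = 273 K.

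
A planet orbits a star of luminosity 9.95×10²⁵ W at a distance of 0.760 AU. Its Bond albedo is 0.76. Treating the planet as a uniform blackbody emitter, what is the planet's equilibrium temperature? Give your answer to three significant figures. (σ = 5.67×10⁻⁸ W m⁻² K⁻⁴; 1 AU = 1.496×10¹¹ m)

d = 0.760 AU = 1.14×10¹¹ m.
Flux: S = L/(4πd²) = 9.95×10²⁵/(4π×(1.14×10¹¹)²) = 613 W m⁻².
Energy balance: absorbed = emitted ⇒ πR²·S(1−A) = 4πR²·σT_eq⁴, so T_eq⁴ = S(1−A)/(4σ).
T_eq = [613 × 0.24 / (4 × 5.67×10⁻⁸)]^(1/4) = (6.48×10⁸)^(1/4) = 160 K.

T_eq ≈ 160 K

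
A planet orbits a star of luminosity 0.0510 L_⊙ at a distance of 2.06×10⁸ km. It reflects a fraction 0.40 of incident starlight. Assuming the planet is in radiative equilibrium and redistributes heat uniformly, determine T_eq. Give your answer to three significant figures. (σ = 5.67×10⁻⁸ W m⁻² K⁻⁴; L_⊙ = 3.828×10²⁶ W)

T_eq ≈ 99.2 K

d = 2.06×10⁸ km = 2.06×10¹¹ m.
L = 0.0510 × 3.828×10²⁶ = 1.95×10²⁵ W.
Flux: S = L/(4πd²) = 1.95×10²⁵/(4π×(2.06×10¹¹)²) = 36.6 W m⁻².
Energy balance: absorbed = emitted ⇒ πR²·S(1−A) = 4πR²·σT_eq⁴, so T_eq⁴ = S(1−A)/(4σ).
T_eq = [36.6 × 0.60 / (4 × 5.67×10⁻⁸)]^(1/4) = (9.69×10⁷)^(1/4) = 99.2 K.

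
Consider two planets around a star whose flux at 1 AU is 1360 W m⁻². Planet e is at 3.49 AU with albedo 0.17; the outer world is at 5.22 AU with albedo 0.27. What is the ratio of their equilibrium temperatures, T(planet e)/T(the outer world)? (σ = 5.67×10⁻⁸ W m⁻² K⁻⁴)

T_eq = [S₀(1−A)/(4σd²)]^(1/4), so T ∝ (1−A)^(1/4) / √d.
T₁ = [1360×0.83/(4×5.67×10⁻⁸×3.49²)]^(1/4) = 142.18 K.
T₂ = [1360×0.73/(4×5.67×10⁻⁸×5.22²)]^(1/4) = 112.58 K.

T₁/T₂ ≈ 1.263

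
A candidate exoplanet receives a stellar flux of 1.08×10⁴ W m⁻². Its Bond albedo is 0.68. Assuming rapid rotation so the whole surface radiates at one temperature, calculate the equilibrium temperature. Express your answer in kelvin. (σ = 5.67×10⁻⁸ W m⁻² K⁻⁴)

T_eq ≈ 351 K

Energy balance: absorbed = emitted ⇒ πR²·S(1−A) = 4πR²·σT_eq⁴, so T_eq⁴ = S(1−A)/(4σ).
T_eq = [1.08×10⁴ × 0.32 / (4 × 5.67×10⁻⁸)]^(1/4) = (1.52×10¹⁰)^(1/4) = 351 K.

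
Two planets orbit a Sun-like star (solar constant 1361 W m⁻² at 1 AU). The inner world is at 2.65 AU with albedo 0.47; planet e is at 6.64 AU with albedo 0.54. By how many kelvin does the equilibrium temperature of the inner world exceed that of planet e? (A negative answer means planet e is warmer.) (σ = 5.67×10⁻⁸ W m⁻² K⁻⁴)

ΔT ≈ 56.9 K

T_eq = [S₀(1−A)/(4σd²)]^(1/4), so T ∝ (1−A)^(1/4) / √d.
T₁ = [1361×0.53/(4×5.67×10⁻⁸×2.65²)]^(1/4) = 145.88 K.
T₂ = [1361×0.46/(4×5.67×10⁻⁸×6.64²)]^(1/4) = 88.95 K.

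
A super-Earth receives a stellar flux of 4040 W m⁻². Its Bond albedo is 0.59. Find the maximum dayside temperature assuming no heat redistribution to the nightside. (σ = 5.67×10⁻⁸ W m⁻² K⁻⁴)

With no redistribution each surface element balances locally: S(1−A) = σT⁴.
T = [4040 × 0.41 / 5.67×10⁻⁸]^(1/4) = (2.92×10¹⁰)^(1/4) = 413 K.

T_ss ≈ 413 K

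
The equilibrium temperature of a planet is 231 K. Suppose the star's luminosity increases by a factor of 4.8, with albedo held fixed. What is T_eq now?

T_eq ∝ L^(1/4) · d^(−1/2).
T′ = 231 × 4.8^(1/4) = 342 K.

T_eq ≈ 342 K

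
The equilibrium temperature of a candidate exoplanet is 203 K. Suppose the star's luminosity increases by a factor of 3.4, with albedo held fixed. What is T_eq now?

T_eq ∝ L^(1/4) · d^(−1/2).
T′ = 203 × 3.4^(1/4) = 276 K.

T_eq ≈ 276 K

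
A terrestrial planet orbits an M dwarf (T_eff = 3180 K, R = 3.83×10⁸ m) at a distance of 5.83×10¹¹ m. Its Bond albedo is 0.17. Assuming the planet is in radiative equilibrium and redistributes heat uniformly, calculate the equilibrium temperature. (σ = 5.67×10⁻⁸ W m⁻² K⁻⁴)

T_eq ≈ 55.0 K

L = 4πR_⋆²σT_⋆⁴ = 4π(3.83×10⁸)² × 5.67×10⁻⁸ × (3180)⁴ = 1.07×10²⁵ W.
S = L/(4πd²) = 2.50 W m⁻².
Energy balance: absorbed = emitted ⇒ πR²·S(1−A) = 4πR²·σT_eq⁴, so T_eq⁴ = S(1−A)/(4σ).
T_eq = [2.50 × 0.83 / (4 × 5.67×10⁻⁸)]^(1/4) = (9.16×10⁶)^(1/4) = 55.0 K.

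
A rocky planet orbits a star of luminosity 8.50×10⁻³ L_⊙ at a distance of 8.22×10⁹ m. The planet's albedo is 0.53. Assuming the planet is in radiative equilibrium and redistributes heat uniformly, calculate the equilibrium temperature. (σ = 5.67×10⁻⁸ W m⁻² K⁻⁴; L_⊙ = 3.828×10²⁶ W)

T_eq ≈ 299 K

L = 8.50×10⁻³ × 3.828×10²⁶ = 3.25×10²⁴ W.
Flux: S = L/(4πd²) = 3.25×10²⁴/(4π×(8.22×10⁹)²) = 3830 W m⁻².
Energy balance: absorbed = emitted ⇒ πR²·S(1−A) = 4πR²·σT_eq⁴, so T_eq⁴ = S(1−A)/(4σ).
T_eq = [3830 × 0.47 / (4 × 5.67×10⁻⁸)]^(1/4) = (7.94×10⁹)^(1/4) = 299 K.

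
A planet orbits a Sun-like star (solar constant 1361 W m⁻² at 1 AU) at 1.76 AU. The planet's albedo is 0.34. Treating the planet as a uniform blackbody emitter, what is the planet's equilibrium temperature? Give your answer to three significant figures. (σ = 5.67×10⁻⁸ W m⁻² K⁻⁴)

Flux at 1.76 AU: S = 1361/1.76² = 439 W m⁻².
Energy balance: absorbed = emitted ⇒ πR²·S(1−A) = 4πR²·σT_eq⁴, so T_eq⁴ = S(1−A)/(4σ).
T_eq = [439 × 0.66 / (4 × 5.67×10⁻⁸)]^(1/4) = (1.28×10⁹)^(1/4) = 189 K.

T_eq ≈ 189 K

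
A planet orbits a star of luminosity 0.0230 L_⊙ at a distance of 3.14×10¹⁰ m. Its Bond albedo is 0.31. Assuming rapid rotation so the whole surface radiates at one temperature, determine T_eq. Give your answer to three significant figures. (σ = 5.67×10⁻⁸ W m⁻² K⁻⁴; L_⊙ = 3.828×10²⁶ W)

L = 0.0230 × 3.828×10²⁶ = 8.80×10²⁴ W.
Flux: S = L/(4πd²) = 8.80×10²⁴/(4π×(3.14×10¹⁰)²) = 711 W m⁻².
Energy balance: absorbed = emitted ⇒ πR²·S(1−A) = 4πR²·σT_eq⁴, so T_eq⁴ = S(1−A)/(4σ).
T_eq = [711 × 0.69 / (4 × 5.67×10⁻⁸)]^(1/4) = (2.16×10⁹)^(1/4) = 216 K.

T_eq ≈ 216 K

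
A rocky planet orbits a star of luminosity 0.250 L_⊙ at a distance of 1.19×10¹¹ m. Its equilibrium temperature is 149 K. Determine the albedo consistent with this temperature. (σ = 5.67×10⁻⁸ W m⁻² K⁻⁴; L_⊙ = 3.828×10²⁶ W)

A ≈ 0.79

L = 0.250 × 3.828×10²⁶ = 9.57×10²⁵ W.
Flux: S = L/(4πd²) = 9.57×10²⁵/(4π×(1.19×10¹¹)²) = 538 W m⁻².
From T_eq⁴ = S(1−A)/(4σ): 1−A = 4σT_eq⁴/S.
1−A = 4 × 5.67×10⁻⁸ × (149)⁴ / 538 = 0.208.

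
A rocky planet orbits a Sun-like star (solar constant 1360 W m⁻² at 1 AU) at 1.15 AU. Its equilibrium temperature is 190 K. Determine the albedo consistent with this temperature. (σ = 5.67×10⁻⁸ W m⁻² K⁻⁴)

Flux at 1.15 AU: S = 1360/1.15² = 1030 W m⁻².
From T_eq⁴ = S(1−A)/(4σ): 1−A = 4σT_eq⁴/S.
1−A = 4 × 5.67×10⁻⁸ × (190)⁴ / 1030 = 0.287.

A ≈ 0.71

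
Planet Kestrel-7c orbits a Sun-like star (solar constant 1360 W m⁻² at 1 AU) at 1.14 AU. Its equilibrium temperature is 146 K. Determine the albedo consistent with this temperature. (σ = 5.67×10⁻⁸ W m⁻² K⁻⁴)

Flux at 1.14 AU: S = 1360/1.14² = 1050 W m⁻².
From T_eq⁴ = S(1−A)/(4σ): 1−A = 4σT_eq⁴/S.
1−A = 4 × 5.67×10⁻⁸ × (146)⁴ / 1050 = 0.098.

A ≈ 0.90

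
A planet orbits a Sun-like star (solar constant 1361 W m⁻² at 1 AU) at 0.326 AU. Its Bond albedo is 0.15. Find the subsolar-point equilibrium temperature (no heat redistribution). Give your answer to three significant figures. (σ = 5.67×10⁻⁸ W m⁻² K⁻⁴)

T_ss ≈ 662 K

Flux at 0.326 AU: S = 1361/0.326² = 1.28×10⁴ W m⁻².
At the subsolar point the surface absorbs S(1−A) and emits σT⁴ per unit area — no factor of 4, since only the local patch is in balance.
T = [1.28×10⁴ × 0.85 / 5.67×10⁻⁸]^(1/4) = (1.92×10¹¹)^(1/4) = 662 K.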